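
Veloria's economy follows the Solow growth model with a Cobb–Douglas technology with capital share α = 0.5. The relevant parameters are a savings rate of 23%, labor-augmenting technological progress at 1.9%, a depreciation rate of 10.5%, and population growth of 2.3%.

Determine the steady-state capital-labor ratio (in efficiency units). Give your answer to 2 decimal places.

Steady state requires s·f(k) = (n + g + δ)·k, i.e. s·k^α = (n + g + δ)·k.
Rearranging, k^(1−α) = s / (n + g + δ).
k^0.5 = 0.23 / (0.023 + 0.019 + 0.105) = 0.23 / 0.147 = 1.5646
k* = 1.5646^(1/0.5) ≈ 2.4480

k* = 2.45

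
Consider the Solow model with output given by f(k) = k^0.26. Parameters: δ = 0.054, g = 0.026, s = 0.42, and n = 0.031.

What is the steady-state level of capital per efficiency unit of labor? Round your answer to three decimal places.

k* ≈ 6.039

At the steady state, Δk = 0, so s·k^α = (n + g + δ)·k.
Dividing both sides by k: k^(1−α) = s / (n + g + δ).
k^0.74 = 0.42 / (0.031 + 0.026 + 0.054) = 0.42 / 0.111 = 3.7838
k* = 3.7838^(1/0.74) ≈ 6.0393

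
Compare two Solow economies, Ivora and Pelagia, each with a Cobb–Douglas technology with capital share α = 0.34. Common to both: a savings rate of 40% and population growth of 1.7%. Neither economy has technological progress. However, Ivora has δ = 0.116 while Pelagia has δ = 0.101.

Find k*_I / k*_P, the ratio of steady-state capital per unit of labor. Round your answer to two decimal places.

Steady-state k* = [s/(n + δ)]^(1/(1−α)), so the ratio is [ (s_I/(n + δ)_I) / (s_P/(n + δ)_P) ]^1.5152.
s_I/(n + δ)_I = 0.40/0.133 = 3.0075; s_P/(n + δ)_P = 0.40/0.118 = 3.3898.
Ratio = (3.0075/3.3898)^1.5152 = 0.8872^1.5152 ≈ 0.8341

ratio ≈ 0.83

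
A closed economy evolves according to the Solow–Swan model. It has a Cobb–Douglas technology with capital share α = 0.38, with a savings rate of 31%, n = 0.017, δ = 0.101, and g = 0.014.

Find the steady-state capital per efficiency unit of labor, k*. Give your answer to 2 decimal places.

k* = 3.96

In steady state, investment equals break-even investment: s·k^α = (n + g + δ)·k.
Rearranging, k^(1−α) = s / (n + g + δ).
k^0.62 = 0.31 / (0.017 + 0.014 + 0.101) = 0.31 / 0.132 = 2.3485
k* = 2.3485^(1/0.62) ≈ 3.9632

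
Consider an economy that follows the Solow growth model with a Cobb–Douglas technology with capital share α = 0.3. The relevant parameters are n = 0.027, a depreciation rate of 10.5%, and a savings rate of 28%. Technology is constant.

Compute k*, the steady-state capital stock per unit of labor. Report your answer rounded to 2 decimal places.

k* ≈ 2.93

At the steady state, Δk = 0, so s·k^α = (n + δ)·k.
Dividing both sides by k: k^(1−α) = s / (n + δ).
k^0.7 = 0.28 / (0.027 + 0.105) = 0.28 / 0.132 = 2.1212
k* = 2.1212^(1/0.7) ≈ 2.9278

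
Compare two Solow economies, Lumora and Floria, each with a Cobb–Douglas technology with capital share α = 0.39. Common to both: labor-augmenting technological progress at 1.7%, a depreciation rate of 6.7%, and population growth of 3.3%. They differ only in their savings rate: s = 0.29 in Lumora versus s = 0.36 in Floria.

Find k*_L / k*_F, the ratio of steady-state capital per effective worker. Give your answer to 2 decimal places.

ratio ≈ 0.70

Steady-state k* = [s/(n + g + δ)]^(1/(1−α)), so the ratio is [ (s_L/(n + g + δ)_L) / (s_F/(n + g + δ)_F) ]^1.6393.
s_L/(n + g + δ)_L = 0.29/0.117 = 2.4786; s_F/(n + g + δ)_F = 0.36/0.117 = 3.0769.
Ratio = (2.4786/3.0769)^1.6393 = 0.8056^1.6393 ≈ 0.7016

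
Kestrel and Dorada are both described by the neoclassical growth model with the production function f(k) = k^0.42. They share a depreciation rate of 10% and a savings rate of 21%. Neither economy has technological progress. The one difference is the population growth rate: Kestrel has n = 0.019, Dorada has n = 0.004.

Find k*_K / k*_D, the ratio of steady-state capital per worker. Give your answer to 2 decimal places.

Steady-state k* = [s/(n + δ)]^(1/(1−α)), so the ratio is [ (s_K/(n + δ)_K) / (s_D/(n + δ)_D) ]^1.7241.
s_K/(n + δ)_K = 0.21/0.119 = 1.7647; s_D/(n + δ)_D = 0.21/0.104 = 2.0192.
Ratio = (1.7647/2.0192)^1.7241 = 0.8740^1.7241 ≈ 0.7928

ratio ≈ 0.79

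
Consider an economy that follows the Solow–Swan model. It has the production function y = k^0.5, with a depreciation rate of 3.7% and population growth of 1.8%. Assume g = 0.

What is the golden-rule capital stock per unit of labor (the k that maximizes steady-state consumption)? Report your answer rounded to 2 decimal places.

The golden rule sets f'(k) = n + δ, i.e. α·k^(α−1) = n + δ.
So k^(1−α) = α / (n + δ) = 0.5 / 0.055 = 9.0909.
k_gold = 9.0909^(1/0.5) ≈ 82.6445

k_gold ≈ 82.64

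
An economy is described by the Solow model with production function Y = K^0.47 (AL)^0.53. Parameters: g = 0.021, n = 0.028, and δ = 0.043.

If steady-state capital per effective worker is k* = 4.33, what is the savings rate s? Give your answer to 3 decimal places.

At the steady state, Δk = 0, so s·k^α = (n + g + δ)·k.
So s / (n + g + δ) = (k*)^(1−α) = 4.33^0.53 = 2.1744.
Therefore s = 2.1744 × (n + g + δ) = 2.1744 × 0.092 = 0.2000.

s ≈ 0.200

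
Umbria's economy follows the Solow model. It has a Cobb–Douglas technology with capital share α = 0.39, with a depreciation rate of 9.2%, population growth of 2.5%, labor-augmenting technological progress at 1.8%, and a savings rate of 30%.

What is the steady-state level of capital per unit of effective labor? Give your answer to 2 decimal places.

k* = 3.70

At the steady state, Δk = 0, so s·k^α = (n + g + δ)·k.
Dividing both sides by k: k^(1−α) = s / (n + g + δ).
k^0.61 = 0.30 / (0.025 + 0.018 + 0.092) = 0.30 / 0.135 = 2.2222
k* = 2.2222^(1/0.61) ≈ 3.7025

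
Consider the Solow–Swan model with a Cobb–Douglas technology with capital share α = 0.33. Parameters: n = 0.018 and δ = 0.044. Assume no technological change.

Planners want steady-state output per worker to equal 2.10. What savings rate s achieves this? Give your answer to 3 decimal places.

s ≈ 0.280

At the steady state, Δk = 0, so s·k^α = (n + δ)·k.
Since y* = [s/(n + δ)]^(α/(1−α)), we have s/(n + δ) = (y*)^((1−α)/α) = 2.10^2.0303 = 4.5103.
Therefore s = 4.5103 × (n + δ) = 4.5103 × 0.062 = 0.2796.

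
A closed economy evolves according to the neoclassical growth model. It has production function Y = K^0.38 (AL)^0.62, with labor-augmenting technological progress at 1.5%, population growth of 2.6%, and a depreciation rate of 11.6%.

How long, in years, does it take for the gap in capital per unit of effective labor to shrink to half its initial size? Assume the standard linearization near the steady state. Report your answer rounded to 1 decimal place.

Near the steady state the convergence rate is λ = (1 − α)(n + g + δ).
λ = (1 − 0.38) × 0.157 = 0.62 × 0.157 = 0.09734
Half-life = ln 2 / λ = 0.6931 / 0.09734 ≈ 7.12 years

half-life ≈ 7.1 years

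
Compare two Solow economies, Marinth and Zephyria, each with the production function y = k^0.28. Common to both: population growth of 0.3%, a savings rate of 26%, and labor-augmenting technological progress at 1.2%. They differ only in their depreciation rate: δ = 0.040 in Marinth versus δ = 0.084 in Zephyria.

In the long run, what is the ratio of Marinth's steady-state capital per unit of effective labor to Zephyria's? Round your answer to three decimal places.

k*_M / k*_Z ≈ 2.262

Steady-state k* = [s/(n + g + δ)]^(1/(1−α)), so the ratio is [ (s_M/(n + g + δ)_M) / (s_Z/(n + g + δ)_Z) ]^1.3889.
s_M/(n + g + δ)_M = 0.26/0.055 = 4.7273; s_Z/(n + g + δ)_Z = 0.26/0.099 = 2.6263.
Ratio = (4.7273/2.6263)^1.3889 = 1.8000^1.3889 ≈ 2.2623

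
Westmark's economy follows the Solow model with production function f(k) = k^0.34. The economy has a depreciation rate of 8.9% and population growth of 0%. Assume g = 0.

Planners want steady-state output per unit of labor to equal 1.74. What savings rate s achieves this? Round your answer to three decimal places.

s ≈ 0.261

In steady state, investment equals break-even investment: s·k^α = (n + δ)·k.
Since y* = [s/(n + δ)]^(α/(1−α)), we have s/(n + δ) = (y*)^((1−α)/α) = 1.74^1.9412 = 2.9306.
Therefore s = 2.9306 × (n + δ) = 2.9306 × 0.089 = 0.2608.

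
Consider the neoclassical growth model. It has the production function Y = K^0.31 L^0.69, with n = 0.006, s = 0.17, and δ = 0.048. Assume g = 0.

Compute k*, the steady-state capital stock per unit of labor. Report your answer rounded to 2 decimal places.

k* = 5.27

Steady state requires s·f(k) = (n + δ)·k, i.e. s·k^α = (n + δ)·k.
Rearranging, k^(1−α) = s / (n + δ).
k^0.69 = 0.17 / (0.006 + 0.048) = 0.17 / 0.054 = 3.1481
k* = 3.1481^(1/0.69) ≈ 5.2700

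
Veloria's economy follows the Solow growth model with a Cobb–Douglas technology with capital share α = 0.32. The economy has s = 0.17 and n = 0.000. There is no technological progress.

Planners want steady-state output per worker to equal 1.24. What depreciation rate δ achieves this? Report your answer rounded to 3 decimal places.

δ ≈ 0.108

Steady state requires s·f(k) = (n + δ)·k, i.e. s·k^α = (n + δ)·k.
Since y* = [s/(n + δ)]^(α/(1−α)), we have s/(n + δ) = (y*)^((1−α)/α) = 1.24^2.125 = 1.5795.
Therefore n + δ = s / 1.5795 = 0.17 / 1.5795 = 0.1076, so δ = 0.1076 − 0.000 = 0.1076.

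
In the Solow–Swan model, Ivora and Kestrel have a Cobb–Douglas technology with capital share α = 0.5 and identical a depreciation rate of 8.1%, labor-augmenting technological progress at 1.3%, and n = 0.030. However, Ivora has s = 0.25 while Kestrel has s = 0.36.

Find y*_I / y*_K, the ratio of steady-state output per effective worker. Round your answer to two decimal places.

Steady-state y* = [s/(n + g + δ)]^(α/(1−α)), so the ratio is [ (s_I/(n + g + δ)_I) / (s_K/(n + g + δ)_K) ]^1.
s_I/(n + g + δ)_I = 0.25/0.124 = 2.0161; s_K/(n + g + δ)_K = 0.36/0.124 = 2.9032.
Ratio = (2.0161/2.9032)^1 = 0.6944^1 ≈ 0.6944

y*_I / y*_K ≈ 0.69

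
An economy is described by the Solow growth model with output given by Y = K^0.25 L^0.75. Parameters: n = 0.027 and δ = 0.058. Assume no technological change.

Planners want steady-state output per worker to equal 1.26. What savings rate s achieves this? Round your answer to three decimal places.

Steady state requires s·f(k) = (n + δ)·k, i.e. s·k^α = (n + δ)·k.
Since y* = [s/(n + δ)]^(α/(1−α)), we have s/(n + δ) = (y*)^((1−α)/α) = 1.26^3 = 2.0004.
Therefore s = 2.0004 × (n + δ) = 2.0004 × 0.085 = 0.1700.

s ≈ 0.170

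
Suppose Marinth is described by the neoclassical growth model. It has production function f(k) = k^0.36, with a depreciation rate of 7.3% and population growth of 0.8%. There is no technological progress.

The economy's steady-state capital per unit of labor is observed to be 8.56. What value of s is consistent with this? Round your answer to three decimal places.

s ≈ 0.320

Steady state requires s·f(k) = (n + δ)·k, i.e. s·k^α = (n + δ)·k.
So s / (n + δ) = (k*)^(1−α) = 8.56^0.64 = 3.9517.
Therefore s = 3.9517 × (n + δ) = 3.9517 × 0.081 = 0.3201.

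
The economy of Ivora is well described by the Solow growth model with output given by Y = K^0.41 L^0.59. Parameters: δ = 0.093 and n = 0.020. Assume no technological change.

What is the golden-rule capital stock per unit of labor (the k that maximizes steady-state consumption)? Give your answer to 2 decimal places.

k_gold ≈ 8.88

The golden rule sets f'(k) = n + δ, i.e. α·k^(α−1) = n + δ.
So k^(1−α) = α / (n + δ) = 0.41 / 0.113 = 3.6283.
k_gold = 3.6283^(1/0.59) ≈ 8.8848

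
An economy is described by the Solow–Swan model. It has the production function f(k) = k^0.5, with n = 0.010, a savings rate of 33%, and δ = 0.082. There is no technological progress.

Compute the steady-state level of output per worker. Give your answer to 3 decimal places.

Steady state requires s·f(k) = (n + δ)·k, i.e. s·k^α = (n + δ)·k.
Dividing both sides by k: k^(1−α) = s / (n + δ).
k^0.5 = 0.33 / (0.010 + 0.082) = 0.33 / 0.092 = 3.5870
k* = 3.5870^(1/0.5) ≈ 12.8666
y* = (k*)^α = 12.8666^0.5 ≈ 3.5870

y* = 3.587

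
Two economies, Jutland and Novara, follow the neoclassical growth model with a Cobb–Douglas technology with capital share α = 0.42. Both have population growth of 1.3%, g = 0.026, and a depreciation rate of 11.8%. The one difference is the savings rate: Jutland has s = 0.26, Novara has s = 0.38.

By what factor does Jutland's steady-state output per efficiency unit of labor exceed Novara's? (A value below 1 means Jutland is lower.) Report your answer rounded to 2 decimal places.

Steady-state y* = [s/(n + g + δ)]^(α/(1−α)), so the ratio is [ (s_J/(n + g + δ)_J) / (s_N/(n + g + δ)_N) ]^0.7241.
s_J/(n + g + δ)_J = 0.26/0.157 = 1.6561; s_N/(n + g + δ)_N = 0.38/0.157 = 2.4204.
Ratio = (1.6561/2.4204)^0.7241 = 0.6842^0.7241 ≈ 0.7597

ratio ≈ 0.76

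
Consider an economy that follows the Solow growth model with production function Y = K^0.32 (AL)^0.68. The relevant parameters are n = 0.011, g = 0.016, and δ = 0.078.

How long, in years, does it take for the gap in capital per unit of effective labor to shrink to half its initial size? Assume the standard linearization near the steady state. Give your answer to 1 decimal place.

half-life ≈ 9.7 years

Near the steady state the convergence rate is λ = (1 − α)(n + g + δ).
λ = (1 − 0.32) × 0.105 = 0.68 × 0.105 = 0.0714
Half-life = ln 2 / λ = 0.6931 / 0.0714 ≈ 9.71 years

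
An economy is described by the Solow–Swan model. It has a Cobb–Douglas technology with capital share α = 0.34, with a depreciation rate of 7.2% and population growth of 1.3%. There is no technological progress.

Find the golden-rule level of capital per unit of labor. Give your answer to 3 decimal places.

The golden rule sets f'(k) = n + δ, i.e. α·k^(α−1) = n + δ.
So k^(1−α) = α / (n + δ) = 0.34 / 0.085 = 4.0000.
k_gold = 4.0000^(1/0.66) ≈ 8.1698

k_gold ≈ 8.170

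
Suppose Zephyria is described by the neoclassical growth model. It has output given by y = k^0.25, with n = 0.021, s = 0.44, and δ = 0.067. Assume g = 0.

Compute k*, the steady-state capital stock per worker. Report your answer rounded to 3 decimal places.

Steady state requires s·f(k) = (n + δ)·k, i.e. s·k^α = (n + δ)·k.
Dividing both sides by k: k^(1−α) = s / (n + δ).
k^0.75 = 0.44 / (0.021 + 0.067) = 0.44 / 0.088 = 5.0000
k* = 5.0000^(1/0.75) ≈ 8.5499

k* = 8.550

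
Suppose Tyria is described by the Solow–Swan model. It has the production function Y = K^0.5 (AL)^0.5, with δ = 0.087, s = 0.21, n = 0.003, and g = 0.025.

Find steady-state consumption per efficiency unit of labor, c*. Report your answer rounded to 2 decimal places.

At the steady state, Δk = 0, so s·k^α = (n + g + δ)·k.
Rearranging, k^(1−α) = s / (n + g + δ).
k^0.5 = 0.21 / (0.003 + 0.025 + 0.087) = 0.21 / 0.115 = 1.8261
k* = 1.8261^(1/0.5) ≈ 3.3346
y* = (k*)^α = 3.3346^0.5 ≈ 1.8261
c* = (1 − s)·y* = (1 − 0.21) × 1.8261 ≈ 1.4426

c* = 1.44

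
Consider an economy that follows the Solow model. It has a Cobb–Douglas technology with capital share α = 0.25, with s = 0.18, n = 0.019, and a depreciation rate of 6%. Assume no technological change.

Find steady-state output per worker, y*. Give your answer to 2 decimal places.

At the steady state, Δk = 0, so s·k^α = (n + δ)·k.
Dividing both sides by k: k^(1−α) = s / (n + δ).
k^0.75 = 0.18 / (0.019 + 0.060) = 0.18 / 0.079 = 2.2785
k* = 2.2785^(1/0.75) ≈ 2.9982
y* = (k*)^α = 2.9982^0.25 ≈ 1.3159

y* ≈ 1.32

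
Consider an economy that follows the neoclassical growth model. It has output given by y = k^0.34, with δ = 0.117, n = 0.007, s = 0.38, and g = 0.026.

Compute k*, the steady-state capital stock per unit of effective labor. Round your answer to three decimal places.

At the steady state, Δk = 0, so s·k^α = (n + g + δ)·k.
Dividing both sides by k: k^(1−α) = s / (n + g + δ).
k^0.66 = 0.38 / (0.007 + 0.026 + 0.117) = 0.38 / 0.150 = 2.5333
k* = 2.5333^(1/0.66) ≈ 4.0893

k* = 4.089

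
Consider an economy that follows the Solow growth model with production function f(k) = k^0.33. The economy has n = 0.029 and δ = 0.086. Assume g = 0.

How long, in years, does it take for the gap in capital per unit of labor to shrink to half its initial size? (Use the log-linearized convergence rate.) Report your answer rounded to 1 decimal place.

Near the steady state the convergence rate is λ = (1 − α)(n + δ).
λ = (1 − 0.33) × 0.115 = 0.67 × 0.115 = 0.07705
Half-life = ln 2 / λ = 0.6931 / 0.07705 ≈ 9.00 years

half-life ≈ 9.0 years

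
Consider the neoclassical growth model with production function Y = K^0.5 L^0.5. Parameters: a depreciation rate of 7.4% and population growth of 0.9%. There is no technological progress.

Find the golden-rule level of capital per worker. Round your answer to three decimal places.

The golden rule sets f'(k) = n + δ, i.e. α·k^(α−1) = n + δ.
So k^(1−α) = α / (n + δ) = 0.5 / 0.083 = 6.0241.
k_gold = 6.0241^(1/0.5) ≈ 36.2898

k_gold ≈ 36.290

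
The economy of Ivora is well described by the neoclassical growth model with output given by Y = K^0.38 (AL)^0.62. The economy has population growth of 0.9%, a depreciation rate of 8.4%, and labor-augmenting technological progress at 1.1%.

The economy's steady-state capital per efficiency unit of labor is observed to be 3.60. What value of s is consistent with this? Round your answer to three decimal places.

s ≈ 0.230

In steady state, investment equals break-even investment: s·k^α = (n + g + δ)·k.
So s / (n + g + δ) = (k*)^(1−α) = 3.60^0.62 = 2.2126.
Therefore s = 2.2126 × (n + g + δ) = 2.2126 × 0.104 = 0.2301.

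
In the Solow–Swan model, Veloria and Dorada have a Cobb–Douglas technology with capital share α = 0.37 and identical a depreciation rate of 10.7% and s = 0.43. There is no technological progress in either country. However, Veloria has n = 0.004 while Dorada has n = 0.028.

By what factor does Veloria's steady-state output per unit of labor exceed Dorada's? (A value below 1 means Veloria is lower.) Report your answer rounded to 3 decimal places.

y*_V / y*_D ≈ 1.122

Steady-state y* = [s/(n + δ)]^(α/(1−α)), so the ratio is [ (s_V/(n + δ)_V) / (s_D/(n + δ)_D) ]^0.5873.
s_V/(n + δ)_V = 0.43/0.111 = 3.8739; s_D/(n + δ)_D = 0.43/0.135 = 3.1852.
Ratio = (3.8739/3.1852)^0.5873 = 1.2162^0.5873 ≈ 1.1218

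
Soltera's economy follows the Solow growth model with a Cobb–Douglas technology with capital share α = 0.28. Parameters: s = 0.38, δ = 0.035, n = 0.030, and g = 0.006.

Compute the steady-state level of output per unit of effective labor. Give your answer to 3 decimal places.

y* = 1.920

At the steady state, Δk = 0, so s·k^α = (n + g + δ)·k.
Dividing both sides by k: k^(1−α) = s / (n + g + δ).
k^0.72 = 0.38 / (0.030 + 0.006 + 0.035) = 0.38 / 0.071 = 5.3521
k* = 5.3521^(1/0.72) ≈ 10.2764
y* = (k*)^α = 10.2764^0.28 ≈ 1.9201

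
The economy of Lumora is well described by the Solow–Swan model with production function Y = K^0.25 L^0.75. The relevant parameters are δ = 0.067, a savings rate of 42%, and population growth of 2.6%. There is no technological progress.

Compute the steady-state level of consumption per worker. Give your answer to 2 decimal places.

At the steady state, Δk = 0, so s·k^α = (n + δ)·k.
Dividing both sides by k: k^(1−α) = s / (n + δ).
k^0.75 = 0.42 / (0.026 + 0.067) = 0.42 / 0.093 = 4.5161
k* = 4.5161^(1/0.75) ≈ 7.4648
y* = (k*)^α = 7.4648^0.25 ≈ 1.6529
c* = (1 − s)·y* = (1 − 0.42) × 1.6529 ≈ 0.9587

c* = 0.96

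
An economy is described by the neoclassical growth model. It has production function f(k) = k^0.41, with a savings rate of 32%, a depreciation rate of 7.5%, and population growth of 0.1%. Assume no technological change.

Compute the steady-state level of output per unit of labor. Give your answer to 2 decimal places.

y* = 2.72

Steady state requires s·f(k) = (n + δ)·k, i.e. s·k^α = (n + δ)·k.
Dividing both sides by k: k^(1−α) = s / (n + δ).
k^0.59 = 0.32 / (0.001 + 0.075) = 0.32 / 0.076 = 4.2105
k* = 4.2105^(1/0.59) ≈ 11.4339
y* = (k*)^α = 11.4339^0.41 ≈ 2.7156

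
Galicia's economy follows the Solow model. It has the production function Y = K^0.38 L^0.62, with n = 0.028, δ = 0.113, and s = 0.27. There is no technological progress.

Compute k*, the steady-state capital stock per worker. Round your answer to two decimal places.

k* = 2.85

At the steady state, Δk = 0, so s·k^α = (n + δ)·k.
Dividing both sides by k: k^(1−α) = s / (n + δ).
k^0.62 = 0.27 / (0.028 + 0.113) = 0.27 / 0.141 = 1.9149
k* = 1.9149^(1/0.62) ≈ 2.8515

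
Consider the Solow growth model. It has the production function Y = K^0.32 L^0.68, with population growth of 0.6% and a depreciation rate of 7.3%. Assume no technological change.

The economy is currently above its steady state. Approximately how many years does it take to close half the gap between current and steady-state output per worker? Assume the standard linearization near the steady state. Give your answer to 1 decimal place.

Near the steady state the convergence rate is λ = (1 − α)(n + δ).
λ = (1 − 0.32) × 0.079 = 0.68 × 0.079 = 0.05372
Half-life = ln 2 / λ = 0.6931 / 0.05372 ≈ 12.90 years

half-life ≈ 12.9 years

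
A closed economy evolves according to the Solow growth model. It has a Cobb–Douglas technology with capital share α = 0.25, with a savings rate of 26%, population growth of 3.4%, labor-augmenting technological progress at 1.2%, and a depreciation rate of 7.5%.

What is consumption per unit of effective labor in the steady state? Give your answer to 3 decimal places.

In steady state, investment equals break-even investment: s·k^α = (n + g + δ)·k.
Dividing both sides by k: k^(1−α) = s / (n + g + δ).
k^0.75 = 0.26 / (0.034 + 0.012 + 0.075) = 0.26 / 0.121 = 2.1488
k* = 2.1488^(1/0.75) ≈ 2.7729
y* = (k*)^α = 2.7729^0.25 ≈ 1.2904
c* = (1 − s)·y* = (1 − 0.26) × 1.2904 ≈ 0.9549

c* ≈ 0.955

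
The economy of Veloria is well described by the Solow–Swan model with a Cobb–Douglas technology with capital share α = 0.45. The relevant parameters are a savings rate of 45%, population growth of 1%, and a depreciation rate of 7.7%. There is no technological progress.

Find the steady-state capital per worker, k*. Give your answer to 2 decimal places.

k* = 19.84

Steady state requires s·f(k) = (n + δ)·k, i.e. s·k^α = (n + δ)·k.
Dividing both sides by k: k^(1−α) = s / (n + δ).
k^0.55 = 0.45 / (0.010 + 0.077) = 0.45 / 0.087 = 5.1724
k* = 5.1724^(1/0.55) ≈ 19.8437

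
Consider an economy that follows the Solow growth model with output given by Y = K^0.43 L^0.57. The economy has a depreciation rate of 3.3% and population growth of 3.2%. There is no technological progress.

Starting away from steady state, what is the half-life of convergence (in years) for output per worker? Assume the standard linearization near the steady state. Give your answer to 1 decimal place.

about 18.7 years

Near the steady state the convergence rate is λ = (1 − α)(n + δ).
λ = (1 − 0.43) × 0.065 = 0.57 × 0.065 = 0.03705
Half-life = ln 2 / λ = 0.6931 / 0.03705 ≈ 18.71 years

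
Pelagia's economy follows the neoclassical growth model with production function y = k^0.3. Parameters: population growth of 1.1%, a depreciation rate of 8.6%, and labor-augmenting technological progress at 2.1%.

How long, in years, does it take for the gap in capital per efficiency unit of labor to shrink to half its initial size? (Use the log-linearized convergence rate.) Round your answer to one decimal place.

about 8.4 years

Near the steady state the convergence rate is λ = (1 − α)(n + g + δ).
λ = (1 − 0.3) × 0.118 = 0.7 × 0.118 = 0.0826
Half-life = ln 2 / λ = 0.6931 / 0.0826 ≈ 8.39 years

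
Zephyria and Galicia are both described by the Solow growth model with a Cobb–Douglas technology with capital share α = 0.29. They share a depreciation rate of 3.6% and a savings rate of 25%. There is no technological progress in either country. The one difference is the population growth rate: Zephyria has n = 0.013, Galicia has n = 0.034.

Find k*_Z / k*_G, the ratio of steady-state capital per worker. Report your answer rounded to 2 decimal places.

ratio ≈ 1.65

Steady-state k* = [s/(n + δ)]^(1/(1−α)), so the ratio is [ (s_Z/(n + δ)_Z) / (s_G/(n + δ)_G) ]^1.4085.
s_Z/(n + δ)_Z = 0.25/0.049 = 5.1020; s_G/(n + δ)_G = 0.25/0.070 = 3.5714.
Ratio = (5.1020/3.5714)^1.4085 = 1.4286^1.4085 ≈ 1.6527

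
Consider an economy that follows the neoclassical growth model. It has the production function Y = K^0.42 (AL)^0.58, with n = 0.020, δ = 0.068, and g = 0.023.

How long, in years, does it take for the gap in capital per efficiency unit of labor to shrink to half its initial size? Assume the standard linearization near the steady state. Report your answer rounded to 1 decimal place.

Near the steady state the convergence rate is λ = (1 − α)(n + g + δ).
λ = (1 − 0.42) × 0.111 = 0.58 × 0.111 = 0.06438
Half-life = ln 2 / λ = 0.6931 / 0.06438 ≈ 10.77 years

half-life ≈ 10.8 years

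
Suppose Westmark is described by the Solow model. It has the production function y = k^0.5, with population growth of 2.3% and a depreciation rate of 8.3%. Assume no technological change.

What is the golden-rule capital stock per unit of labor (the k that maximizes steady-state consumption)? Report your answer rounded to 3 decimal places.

The golden rule sets f'(k) = n + δ, i.e. α·k^(α−1) = n + δ.
So k^(1−α) = α / (n + δ) = 0.5 / 0.106 = 4.7170.
k_gold = 4.7170^(1/0.5) ≈ 22.2501

k_gold ≈ 22.250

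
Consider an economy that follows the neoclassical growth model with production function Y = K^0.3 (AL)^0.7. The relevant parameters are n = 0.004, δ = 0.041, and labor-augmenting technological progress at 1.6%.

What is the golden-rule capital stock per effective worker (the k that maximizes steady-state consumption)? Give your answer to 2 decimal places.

k_gold ≈ 9.73

The golden rule sets f'(k) = n + g + δ, i.e. α·k^(α−1) = n + g + δ.
So k^(1−α) = α / (n + g + δ) = 0.3 / 0.061 = 4.9180.
k_gold = 4.9180^(1/0.7) ≈ 9.7335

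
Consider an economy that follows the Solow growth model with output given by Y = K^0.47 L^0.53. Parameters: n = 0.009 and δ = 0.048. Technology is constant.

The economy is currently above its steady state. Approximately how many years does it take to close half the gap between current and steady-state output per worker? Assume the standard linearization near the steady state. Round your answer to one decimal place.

t_½ ≈ 22.9 years

Near the steady state the convergence rate is λ = (1 − α)(n + δ).
λ = (1 − 0.47) × 0.057 = 0.53 × 0.057 = 0.03021
Half-life = ln 2 / λ = 0.6931 / 0.03021 ≈ 22.94 years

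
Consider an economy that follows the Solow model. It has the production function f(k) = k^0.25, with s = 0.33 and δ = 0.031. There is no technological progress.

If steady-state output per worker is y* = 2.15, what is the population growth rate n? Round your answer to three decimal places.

n ≈ 0.002

Steady state requires s·f(k) = (n + δ)·k, i.e. s·k^α = (n + δ)·k.
Since y* = [s/(n + δ)]^(α/(1−α)), we have s/(n + δ) = (y*)^((1−α)/α) = 2.15^3 = 9.9384.
Therefore n + δ = s / 9.9384 = 0.33 / 9.9384 = 0.0332, so n = 0.0332 − 0.031 = 0.0022.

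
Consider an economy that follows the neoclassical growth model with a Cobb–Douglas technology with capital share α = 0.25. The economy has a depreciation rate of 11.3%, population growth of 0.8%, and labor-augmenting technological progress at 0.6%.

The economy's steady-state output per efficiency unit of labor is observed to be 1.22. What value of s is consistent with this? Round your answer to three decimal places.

s ≈ 0.231

In steady state, investment equals break-even investment: s·k^α = (n + g + δ)·k.
Since y* = [s/(n + g + δ)]^(α/(1−α)), we have s/(n + g + δ) = (y*)^((1−α)/α) = 1.22^3 = 1.8158.
Therefore s = 1.8158 × (n + g + δ) = 1.8158 × 0.127 = 0.2306.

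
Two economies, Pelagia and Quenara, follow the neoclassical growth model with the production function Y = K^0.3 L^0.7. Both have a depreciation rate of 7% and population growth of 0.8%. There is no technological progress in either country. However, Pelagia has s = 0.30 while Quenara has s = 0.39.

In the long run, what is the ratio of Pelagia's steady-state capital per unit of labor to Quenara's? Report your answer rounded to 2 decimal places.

ratio ≈ 0.69

Steady-state k* = [s/(n + δ)]^(1/(1−α)), so the ratio is [ (s_P/(n + δ)_P) / (s_Q/(n + δ)_Q) ]^1.4286.
s_P/(n + δ)_P = 0.30/0.078 = 3.8462; s_Q/(n + δ)_Q = 0.39/0.078 = 5.0000.
Ratio = (3.8462/5.0000)^1.4286 = 0.7692^1.4286 ≈ 0.6874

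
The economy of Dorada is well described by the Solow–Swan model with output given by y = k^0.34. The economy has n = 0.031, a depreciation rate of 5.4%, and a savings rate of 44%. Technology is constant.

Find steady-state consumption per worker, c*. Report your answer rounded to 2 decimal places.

c* ≈ 1.31

Steady state requires s·f(k) = (n + δ)·k, i.e. s·k^α = (n + δ)·k.
Rearranging, k^(1−α) = s / (n + δ).
k^0.66 = 0.44 / (0.031 + 0.054) = 0.44 / 0.085 = 5.1765
k* = 5.1765^(1/0.66) ≈ 12.0746
y* = (k*)^α = 12.0746^0.34 ≈ 2.3326
c* = (1 − s)·y* = (1 − 0.44) × 2.3326 ≈ 1.3063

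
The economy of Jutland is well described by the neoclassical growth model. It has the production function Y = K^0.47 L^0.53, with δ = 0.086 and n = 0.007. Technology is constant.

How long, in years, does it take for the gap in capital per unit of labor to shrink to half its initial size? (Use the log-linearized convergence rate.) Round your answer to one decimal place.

about 14.1 years

Near the steady state the convergence rate is λ = (1 − α)(n + δ).
λ = (1 − 0.47) × 0.093 = 0.53 × 0.093 = 0.04929
Half-life = ln 2 / λ = 0.6931 / 0.04929 ≈ 14.06 years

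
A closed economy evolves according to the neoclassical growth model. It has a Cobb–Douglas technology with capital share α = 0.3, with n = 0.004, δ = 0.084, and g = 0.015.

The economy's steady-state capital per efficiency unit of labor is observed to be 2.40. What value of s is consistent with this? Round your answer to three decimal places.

At the steady state, Δk = 0, so s·k^α = (n + g + δ)·k.
So s / (n + g + δ) = (k*)^(1−α) = 2.40^0.7 = 1.8456.
Therefore s = 1.8456 × (n + g + δ) = 1.8456 × 0.103 = 0.1901.

s ≈ 0.190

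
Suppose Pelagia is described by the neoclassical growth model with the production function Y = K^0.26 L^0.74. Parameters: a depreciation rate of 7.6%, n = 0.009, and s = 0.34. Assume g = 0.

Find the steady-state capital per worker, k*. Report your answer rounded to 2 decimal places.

In steady state, investment equals break-even investment: s·k^α = (n + δ)·k.
Rearranging, k^(1−α) = s / (n + δ).
k^0.74 = 0.34 / (0.009 + 0.076) = 0.34 / 0.085 = 4.0000
k* = 4.0000^(1/0.74) ≈ 6.5102

k* = 6.51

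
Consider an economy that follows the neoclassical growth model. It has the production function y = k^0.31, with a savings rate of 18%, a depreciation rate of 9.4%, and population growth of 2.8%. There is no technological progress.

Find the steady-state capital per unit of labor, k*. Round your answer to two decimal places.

At the steady state, Δk = 0, so s·k^α = (n + δ)·k.
Dividing both sides by k: k^(1−α) = s / (n + δ).
k^0.69 = 0.18 / (0.028 + 0.094) = 0.18 / 0.122 = 1.4754
k* = 1.4754^(1/0.69) ≈ 1.7571

k* ≈ 1.76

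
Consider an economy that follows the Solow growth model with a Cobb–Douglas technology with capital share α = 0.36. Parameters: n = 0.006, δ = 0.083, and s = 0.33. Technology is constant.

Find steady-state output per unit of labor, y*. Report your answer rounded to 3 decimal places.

y* = 2.090

Steady state requires s·f(k) = (n + δ)·k, i.e. s·k^α = (n + δ)·k.
Dividing both sides by k: k^(1−α) = s / (n + δ).
k^0.64 = 0.33 / (0.006 + 0.083) = 0.33 / 0.089 = 3.7079
k* = 3.7079^(1/0.64) ≈ 7.7493
y* = (k*)^α = 7.7493^0.36 ≈ 2.0899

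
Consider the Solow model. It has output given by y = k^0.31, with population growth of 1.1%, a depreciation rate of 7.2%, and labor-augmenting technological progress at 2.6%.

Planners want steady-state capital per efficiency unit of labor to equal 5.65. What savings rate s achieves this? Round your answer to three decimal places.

s ≈ 0.360

Steady state requires s·f(k) = (n + g + δ)·k, i.e. s·k^α = (n + g + δ)·k.
So s / (n + g + δ) = (k*)^(1−α) = 5.65^0.69 = 3.3030.
Therefore s = 3.3030 × (n + g + δ) = 3.3030 × 0.109 = 0.3600.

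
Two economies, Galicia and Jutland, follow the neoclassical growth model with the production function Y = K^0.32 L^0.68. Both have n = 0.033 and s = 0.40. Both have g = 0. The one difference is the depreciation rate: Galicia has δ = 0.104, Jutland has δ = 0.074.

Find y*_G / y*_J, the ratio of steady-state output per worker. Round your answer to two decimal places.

Steady-state y* = [s/(n + δ)]^(α/(1−α)), so the ratio is [ (s_G/(n + δ)_G) / (s_J/(n + δ)_J) ]^0.4706.
s_G/(n + δ)_G = 0.40/0.137 = 2.9197; s_J/(n + δ)_J = 0.40/0.107 = 3.7383.
Ratio = (2.9197/3.7383)^0.4706 = 0.7810^0.4706 ≈ 0.8902

ratio ≈ 0.89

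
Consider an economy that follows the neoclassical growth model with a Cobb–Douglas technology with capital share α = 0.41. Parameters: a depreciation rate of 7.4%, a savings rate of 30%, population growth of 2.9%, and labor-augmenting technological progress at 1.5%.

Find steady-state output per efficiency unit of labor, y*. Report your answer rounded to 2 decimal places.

Steady state requires s·f(k) = (n + g + δ)·k, i.e. s·k^α = (n + g + δ)·k.
Dividing both sides by k: k^(1−α) = s / (n + g + δ).
k^0.59 = 0.30 / (0.029 + 0.015 + 0.074) = 0.30 / 0.118 = 2.5424
k* = 2.5424^(1/0.59) ≈ 4.8624
y* = (k*)^α = 4.8624^0.41 ≈ 1.9125

y* = 1.91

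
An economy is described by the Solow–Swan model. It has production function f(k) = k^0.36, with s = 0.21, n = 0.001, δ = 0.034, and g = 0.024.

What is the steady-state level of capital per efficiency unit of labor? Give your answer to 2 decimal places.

Steady state requires s·f(k) = (n + g + δ)·k, i.e. s·k^α = (n + g + δ)·k.
Rearranging, k^(1−α) = s / (n + g + δ).
k^0.64 = 0.21 / (0.001 + 0.024 + 0.034) = 0.21 / 0.059 = 3.5593
k* = 3.5593^(1/0.64) ≈ 7.2695

k* = 7.27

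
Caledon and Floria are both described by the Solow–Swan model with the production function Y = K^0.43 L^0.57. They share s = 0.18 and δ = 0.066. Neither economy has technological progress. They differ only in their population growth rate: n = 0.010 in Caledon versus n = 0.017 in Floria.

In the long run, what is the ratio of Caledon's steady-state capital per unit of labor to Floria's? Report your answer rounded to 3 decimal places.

Steady-state k* = [s/(n + δ)]^(1/(1−α)), so the ratio is [ (s_C/(n + δ)_C) / (s_F/(n + δ)_F) ]^1.7544.
s_C/(n + δ)_C = 0.18/0.076 = 2.3684; s_F/(n + δ)_F = 0.18/0.083 = 2.1687.
Ratio = (2.3684/2.1687)^1.7544 = 1.0921^1.7544 ≈ 1.1672

k*_C / k*_F ≈ 1.167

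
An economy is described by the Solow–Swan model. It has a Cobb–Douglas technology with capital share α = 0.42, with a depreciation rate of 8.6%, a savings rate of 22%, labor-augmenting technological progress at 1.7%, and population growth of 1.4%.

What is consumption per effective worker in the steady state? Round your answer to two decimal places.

At the steady state, Δk = 0, so s·k^α = (n + g + δ)·k.
Dividing both sides by k: k^(1−α) = s / (n + g + δ).
k^0.58 = 0.22 / (0.014 + 0.017 + 0.086) = 0.22 / 0.117 = 1.8803
k* = 1.8803^(1/0.58) ≈ 2.9703
y* = (k*)^α = 2.9703^0.42 ≈ 1.5797
c* = (1 − s)·y* = (1 − 0.22) × 1.5797 ≈ 1.2322

c* ≈ 1.23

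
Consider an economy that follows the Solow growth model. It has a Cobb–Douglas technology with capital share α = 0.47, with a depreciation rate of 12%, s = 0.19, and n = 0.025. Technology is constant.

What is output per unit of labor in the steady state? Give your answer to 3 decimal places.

y* = 1.271

In steady state, investment equals break-even investment: s·k^α = (n + δ)·k.
Dividing both sides by k: k^(1−α) = s / (n + δ).
k^0.53 = 0.19 / (0.025 + 0.120) = 0.19 / 0.145 = 1.3103
k* = 1.3103^(1/0.53) ≈ 1.6652
y* = (k*)^α = 1.6652^0.47 ≈ 1.2708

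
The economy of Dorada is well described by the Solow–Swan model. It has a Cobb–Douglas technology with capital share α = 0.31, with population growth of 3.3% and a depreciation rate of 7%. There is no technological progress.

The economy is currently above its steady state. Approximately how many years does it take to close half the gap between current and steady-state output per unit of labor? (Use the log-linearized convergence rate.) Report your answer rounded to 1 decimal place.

Near the steady state the convergence rate is λ = (1 − α)(n + δ).
λ = (1 − 0.31) × 0.103 = 0.69 × 0.103 = 0.07107
Half-life = ln 2 / λ = 0.6931 / 0.07107 ≈ 9.75 years

half-life ≈ 9.8 years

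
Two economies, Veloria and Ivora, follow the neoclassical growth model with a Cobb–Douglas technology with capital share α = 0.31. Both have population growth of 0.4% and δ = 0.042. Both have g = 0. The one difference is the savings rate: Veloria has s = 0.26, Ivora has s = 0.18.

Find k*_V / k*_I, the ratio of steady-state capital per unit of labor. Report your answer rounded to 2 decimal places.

Steady-state k* = [s/(n + δ)]^(1/(1−α)), so the ratio is [ (s_V/(n + δ)_V) / (s_I/(n + δ)_I) ]^1.4493.
s_V/(n + δ)_V = 0.26/0.046 = 5.6522; s_I/(n + δ)_I = 0.18/0.046 = 3.9130.
Ratio = (5.6522/3.9130)^1.4493 = 1.4445^1.4493 ≈ 1.7040

k*_V / k*_I ≈ 1.70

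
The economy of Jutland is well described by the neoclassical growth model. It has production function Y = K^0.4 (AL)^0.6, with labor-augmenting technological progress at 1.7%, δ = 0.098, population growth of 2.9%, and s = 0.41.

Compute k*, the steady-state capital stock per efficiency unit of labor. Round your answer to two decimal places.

k* = 5.72

In steady state, investment equals break-even investment: s·k^α = (n + g + δ)·k.
Rearranging, k^(1−α) = s / (n + g + δ).
k^0.6 = 0.41 / (0.029 + 0.017 + 0.098) = 0.41 / 0.144 = 2.8472
k* = 2.8472^(1/0.6) ≈ 5.7196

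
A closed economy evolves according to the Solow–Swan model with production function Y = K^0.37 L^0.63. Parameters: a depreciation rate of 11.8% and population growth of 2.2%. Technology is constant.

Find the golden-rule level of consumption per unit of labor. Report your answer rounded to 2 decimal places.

At the golden rule, f'(k) = n + δ, so α·k^(α−1) = n + δ and k_gold = (α/(n + δ))^(1/(1−α)).
k_gold = (0.37/0.140)^(1/0.63) = 2.6429^1.5873 ≈ 4.6770
c_gold = f(k_gold) − (n + δ)·k_gold = 1.7697 − 0.140×4.6770 ≈ 1.1149

c_gold ≈ 1.11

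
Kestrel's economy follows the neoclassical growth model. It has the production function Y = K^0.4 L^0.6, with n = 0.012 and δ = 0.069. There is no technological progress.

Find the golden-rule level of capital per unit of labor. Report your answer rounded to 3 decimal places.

The golden rule sets f'(k) = n + δ, i.e. α·k^(α−1) = n + δ.
So k^(1−α) = α / (n + δ) = 0.4 / 0.081 = 4.9383.
k_gold = 4.9383^(1/0.6) ≈ 14.3206

k_gold ≈ 14.321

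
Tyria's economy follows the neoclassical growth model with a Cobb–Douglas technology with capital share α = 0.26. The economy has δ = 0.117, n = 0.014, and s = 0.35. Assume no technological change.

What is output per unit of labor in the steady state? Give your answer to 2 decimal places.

Steady state requires s·f(k) = (n + δ)·k, i.e. s·k^α = (n + δ)·k.
Rearranging, k^(1−α) = s / (n + δ).
k^0.74 = 0.35 / (0.014 + 0.117) = 0.35 / 0.131 = 2.6718
k* = 2.6718^(1/0.74) ≈ 3.7737
y* = (k*)^α = 3.7737^0.26 ≈ 1.4124

y* ≈ 1.41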